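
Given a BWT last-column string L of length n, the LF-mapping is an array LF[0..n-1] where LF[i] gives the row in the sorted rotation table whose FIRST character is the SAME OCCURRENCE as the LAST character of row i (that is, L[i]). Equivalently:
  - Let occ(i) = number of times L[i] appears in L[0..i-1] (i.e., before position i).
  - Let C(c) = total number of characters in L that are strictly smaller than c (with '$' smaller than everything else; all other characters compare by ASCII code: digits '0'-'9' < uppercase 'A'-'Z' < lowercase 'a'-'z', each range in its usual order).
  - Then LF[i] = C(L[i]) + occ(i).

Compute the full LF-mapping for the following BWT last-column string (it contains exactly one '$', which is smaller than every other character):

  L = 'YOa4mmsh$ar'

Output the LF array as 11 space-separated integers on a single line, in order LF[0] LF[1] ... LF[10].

Char counts: '$':1, '4':1, 'O':1, 'Y':1, 'a':2, 'h':1, 'm':2, 'r':1, 's':1
C (first-col start): C('$')=0, C('4')=1, C('O')=2, C('Y')=3, C('a')=4, C('h')=6, C('m')=7, C('r')=9, C('s')=10
L[0]='Y': occ=0, LF[0]=C('Y')+0=3+0=3
L[1]='O': occ=0, LF[1]=C('O')+0=2+0=2
L[2]='a': occ=0, LF[2]=C('a')+0=4+0=4
L[3]='4': occ=0, LF[3]=C('4')+0=1+0=1
L[4]='m': occ=0, LF[4]=C('m')+0=7+0=7
L[5]='m': occ=1, LF[5]=C('m')+1=7+1=8
L[6]='s': occ=0, LF[6]=C('s')+0=10+0=10
L[7]='h': occ=0, LF[7]=C('h')+0=6+0=6
L[8]='$': occ=0, LF[8]=C('$')+0=0+0=0
L[9]='a': occ=1, LF[9]=C('a')+1=4+1=5
L[10]='r': occ=0, LF[10]=C('r')+0=9+0=9

Answer: 3 2 4 1 7 8 10 6 0 5 9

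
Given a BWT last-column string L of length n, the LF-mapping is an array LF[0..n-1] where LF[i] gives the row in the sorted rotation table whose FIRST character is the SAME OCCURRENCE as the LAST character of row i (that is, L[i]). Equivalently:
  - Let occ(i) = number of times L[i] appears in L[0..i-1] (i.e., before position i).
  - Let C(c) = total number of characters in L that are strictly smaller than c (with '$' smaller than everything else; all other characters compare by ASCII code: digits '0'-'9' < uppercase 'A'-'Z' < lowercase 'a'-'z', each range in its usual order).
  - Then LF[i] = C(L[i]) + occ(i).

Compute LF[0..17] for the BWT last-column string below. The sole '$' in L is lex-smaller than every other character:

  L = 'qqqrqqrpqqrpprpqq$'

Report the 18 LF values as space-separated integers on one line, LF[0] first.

Char counts: '$':1, 'p':4, 'q':9, 'r':4
C (first-col start): C('$')=0, C('p')=1, C('q')=5, C('r')=14
L[0]='q': occ=0, LF[0]=C('q')+0=5+0=5
L[1]='q': occ=1, LF[1]=C('q')+1=5+1=6
L[2]='q': occ=2, LF[2]=C('q')+2=5+2=7
L[3]='r': occ=0, LF[3]=C('r')+0=14+0=14
L[4]='q': occ=3, LF[4]=C('q')+3=5+3=8
L[5]='q': occ=4, LF[5]=C('q')+4=5+4=9
L[6]='r': occ=1, LF[6]=C('r')+1=14+1=15
L[7]='p': occ=0, LF[7]=C('p')+0=1+0=1
L[8]='q': occ=5, LF[8]=C('q')+5=5+5=10
L[9]='q': occ=6, LF[9]=C('q')+6=5+6=11
L[10]='r': occ=2, LF[10]=C('r')+2=14+2=16
L[11]='p': occ=1, LF[11]=C('p')+1=1+1=2
L[12]='p': occ=2, LF[12]=C('p')+2=1+2=3
L[13]='r': occ=3, LF[13]=C('r')+3=14+3=17
L[14]='p': occ=3, LF[14]=C('p')+3=1+3=4
L[15]='q': occ=7, LF[15]=C('q')+7=5+7=12
L[16]='q': occ=8, LF[16]=C('q')+8=5+8=13
L[17]='$': occ=0, LF[17]=C('$')+0=0+0=0

Answer: 5 6 7 14 8 9 15 1 10 11 16 2 3 17 4 12 13 0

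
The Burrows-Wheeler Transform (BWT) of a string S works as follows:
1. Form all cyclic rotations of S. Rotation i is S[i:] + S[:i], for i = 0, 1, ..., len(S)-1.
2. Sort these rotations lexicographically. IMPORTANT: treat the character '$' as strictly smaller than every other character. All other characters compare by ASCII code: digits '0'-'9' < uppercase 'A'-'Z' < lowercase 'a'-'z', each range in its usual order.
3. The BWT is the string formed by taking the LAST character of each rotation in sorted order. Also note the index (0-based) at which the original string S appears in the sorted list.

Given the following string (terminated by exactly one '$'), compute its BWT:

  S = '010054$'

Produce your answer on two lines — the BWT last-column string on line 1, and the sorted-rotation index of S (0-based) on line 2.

All 7 rotations (rotation i = S[i:]+S[:i]):
  rot[0] = 010054$
  rot[1] = 10054$0
  rot[2] = 0054$01
  rot[3] = 054$010
  rot[4] = 54$0100
  rot[5] = 4$01005
  rot[6] = $010054
Sorted (with $ < everything):
  sorted[0] = $010054  (last char: '4')
  sorted[1] = 0054$01  (last char: '1')
  sorted[2] = 010054$  (last char: '$')
  sorted[3] = 054$010  (last char: '0')
  sorted[4] = 10054$0  (last char: '0')
  sorted[5] = 4$01005  (last char: '5')
  sorted[6] = 54$0100  (last char: '0')
Last column: 41$0050
Original string S is at sorted index 2

Answer: 41$0050
2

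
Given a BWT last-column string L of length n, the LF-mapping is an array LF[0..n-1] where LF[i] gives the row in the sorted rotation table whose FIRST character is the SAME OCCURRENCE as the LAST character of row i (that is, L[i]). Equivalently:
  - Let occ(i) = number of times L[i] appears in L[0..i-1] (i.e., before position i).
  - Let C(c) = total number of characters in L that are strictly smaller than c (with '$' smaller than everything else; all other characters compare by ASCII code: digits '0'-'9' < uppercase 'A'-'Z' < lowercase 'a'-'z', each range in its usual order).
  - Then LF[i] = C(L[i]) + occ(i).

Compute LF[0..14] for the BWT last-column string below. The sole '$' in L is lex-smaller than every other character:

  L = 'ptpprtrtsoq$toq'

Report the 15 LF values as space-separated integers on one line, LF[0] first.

Char counts: '$':1, 'o':2, 'p':3, 'q':2, 'r':2, 's':1, 't':4
C (first-col start): C('$')=0, C('o')=1, C('p')=3, C('q')=6, C('r')=8, C('s')=10, C('t')=11
L[0]='p': occ=0, LF[0]=C('p')+0=3+0=3
L[1]='t': occ=0, LF[1]=C('t')+0=11+0=11
L[2]='p': occ=1, LF[2]=C('p')+1=3+1=4
L[3]='p': occ=2, LF[3]=C('p')+2=3+2=5
L[4]='r': occ=0, LF[4]=C('r')+0=8+0=8
L[5]='t': occ=1, LF[5]=C('t')+1=11+1=12
L[6]='r': occ=1, LF[6]=C('r')+1=8+1=9
L[7]='t': occ=2, LF[7]=C('t')+2=11+2=13
L[8]='s': occ=0, LF[8]=C('s')+0=10+0=10
L[9]='o': occ=0, LF[9]=C('o')+0=1+0=1
L[10]='q': occ=0, LF[10]=C('q')+0=6+0=6
L[11]='$': occ=0, LF[11]=C('$')+0=0+0=0
L[12]='t': occ=3, LF[12]=C('t')+3=11+3=14
L[13]='o': occ=1, LF[13]=C('o')+1=1+1=2
L[14]='q': occ=1, LF[14]=C('q')+1=6+1=7

Answer: 3 11 4 5 8 12 9 13 10 1 6 0 14 2 7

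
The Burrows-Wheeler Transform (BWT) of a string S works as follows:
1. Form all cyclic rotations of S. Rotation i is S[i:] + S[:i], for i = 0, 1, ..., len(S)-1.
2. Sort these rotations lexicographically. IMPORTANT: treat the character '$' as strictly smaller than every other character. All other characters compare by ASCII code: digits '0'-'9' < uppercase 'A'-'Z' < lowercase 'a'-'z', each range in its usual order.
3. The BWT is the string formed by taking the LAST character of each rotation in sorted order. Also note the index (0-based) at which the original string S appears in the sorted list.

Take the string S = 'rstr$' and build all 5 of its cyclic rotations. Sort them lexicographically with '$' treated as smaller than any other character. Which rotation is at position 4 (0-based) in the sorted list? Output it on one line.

Answer: tr$rs

Derivation:
All 5 rotations (rotation i = S[i:]+S[:i]):
  rot[0] = rstr$
  rot[1] = str$r
  rot[2] = tr$rs
  rot[3] = r$rst
  rot[4] = $rstr
Sorted (with $ < everything):
  sorted[0] = $rstr
  sorted[1] = r$rst
  sorted[2] = rstr$
  sorted[3] = str$r
  sorted[4] = tr$rs
sorted[4] = tr$rs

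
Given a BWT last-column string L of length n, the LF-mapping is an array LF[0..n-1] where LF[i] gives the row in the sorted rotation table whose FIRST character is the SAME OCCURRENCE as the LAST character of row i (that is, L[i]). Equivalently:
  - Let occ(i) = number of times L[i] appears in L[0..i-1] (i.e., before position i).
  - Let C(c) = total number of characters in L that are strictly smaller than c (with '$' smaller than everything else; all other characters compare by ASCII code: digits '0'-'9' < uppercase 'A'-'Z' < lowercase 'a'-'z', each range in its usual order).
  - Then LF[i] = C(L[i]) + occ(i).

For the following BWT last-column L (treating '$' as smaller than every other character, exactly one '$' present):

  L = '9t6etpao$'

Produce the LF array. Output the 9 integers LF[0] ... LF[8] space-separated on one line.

Char counts: '$':1, '6':1, '9':1, 'a':1, 'e':1, 'o':1, 'p':1, 't':2
C (first-col start): C('$')=0, C('6')=1, C('9')=2, C('a')=3, C('e')=4, C('o')=5, C('p')=6, C('t')=7
L[0]='9': occ=0, LF[0]=C('9')+0=2+0=2
L[1]='t': occ=0, LF[1]=C('t')+0=7+0=7
L[2]='6': occ=0, LF[2]=C('6')+0=1+0=1
L[3]='e': occ=0, LF[3]=C('e')+0=4+0=4
L[4]='t': occ=1, LF[4]=C('t')+1=7+1=8
L[5]='p': occ=0, LF[5]=C('p')+0=6+0=6
L[6]='a': occ=0, LF[6]=C('a')+0=3+0=3
L[7]='o': occ=0, LF[7]=C('o')+0=5+0=5
L[8]='$': occ=0, LF[8]=C('$')+0=0+0=0

Answer: 2 7 1 4 8 6 3 5 0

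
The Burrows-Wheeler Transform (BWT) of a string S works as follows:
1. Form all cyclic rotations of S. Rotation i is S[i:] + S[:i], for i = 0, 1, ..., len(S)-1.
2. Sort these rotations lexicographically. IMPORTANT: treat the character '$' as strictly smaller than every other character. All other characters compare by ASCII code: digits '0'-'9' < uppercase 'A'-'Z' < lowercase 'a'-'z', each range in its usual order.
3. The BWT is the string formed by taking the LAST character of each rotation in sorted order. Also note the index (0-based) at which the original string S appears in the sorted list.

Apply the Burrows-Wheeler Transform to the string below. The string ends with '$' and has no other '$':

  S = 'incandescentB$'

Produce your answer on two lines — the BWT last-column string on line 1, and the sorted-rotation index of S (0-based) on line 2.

Answer: Btcnsncd$iaeen
8

Derivation:
All 14 rotations (rotation i = S[i:]+S[:i]):
  rot[0] = incandescentB$
  rot[1] = ncandescentB$i
  rot[2] = candescentB$in
  rot[3] = andescentB$inc
  rot[4] = ndescentB$inca
  rot[5] = descentB$incan
  rot[6] = escentB$incand
  rot[7] = scentB$incande
  rot[8] = centB$incandes
  rot[9] = entB$incandesc
  rot[10] = ntB$incandesce
  rot[11] = tB$incandescen
  rot[12] = B$incandescent
  rot[13] = $incandescentB
Sorted (with $ < everything):
  sorted[0] = $incandescentB  (last char: 'B')
  sorted[1] = B$incandescent  (last char: 't')
  sorted[2] = andescentB$inc  (last char: 'c')
  sorted[3] = candescentB$in  (last char: 'n')
  sorted[4] = centB$incandes  (last char: 's')
  sorted[5] = descentB$incan  (last char: 'n')
  sorted[6] = entB$incandesc  (last char: 'c')
  sorted[7] = escentB$incand  (last char: 'd')
  sorted[8] = incandescentB$  (last char: '$')
  sorted[9] = ncandescentB$i  (last char: 'i')
  sorted[10] = ndescentB$inca  (last char: 'a')
  sorted[11] = ntB$incandesce  (last char: 'e')
  sorted[12] = scentB$incande  (last char: 'e')
  sorted[13] = tB$incandescen  (last char: 'n')
Last column: Btcnsncd$iaeen
Original string S is at sorted index 8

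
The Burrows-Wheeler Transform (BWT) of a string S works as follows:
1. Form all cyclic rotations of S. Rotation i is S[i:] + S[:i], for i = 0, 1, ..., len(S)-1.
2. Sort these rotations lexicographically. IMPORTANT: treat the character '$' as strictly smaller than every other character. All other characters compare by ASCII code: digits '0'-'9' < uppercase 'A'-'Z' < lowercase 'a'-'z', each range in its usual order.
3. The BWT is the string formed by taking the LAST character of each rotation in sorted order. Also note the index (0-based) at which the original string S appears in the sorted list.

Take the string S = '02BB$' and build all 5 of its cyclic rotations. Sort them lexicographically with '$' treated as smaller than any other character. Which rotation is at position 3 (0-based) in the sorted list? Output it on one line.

All 5 rotations (rotation i = S[i:]+S[:i]):
  rot[0] = 02BB$
  rot[1] = 2BB$0
  rot[2] = BB$02
  rot[3] = B$02B
  rot[4] = $02BB
Sorted (with $ < everything):
  sorted[0] = $02BB
  sorted[1] = 02BB$
  sorted[2] = 2BB$0
  sorted[3] = B$02B
  sorted[4] = BB$02
sorted[3] = B$02B

Answer: B$02B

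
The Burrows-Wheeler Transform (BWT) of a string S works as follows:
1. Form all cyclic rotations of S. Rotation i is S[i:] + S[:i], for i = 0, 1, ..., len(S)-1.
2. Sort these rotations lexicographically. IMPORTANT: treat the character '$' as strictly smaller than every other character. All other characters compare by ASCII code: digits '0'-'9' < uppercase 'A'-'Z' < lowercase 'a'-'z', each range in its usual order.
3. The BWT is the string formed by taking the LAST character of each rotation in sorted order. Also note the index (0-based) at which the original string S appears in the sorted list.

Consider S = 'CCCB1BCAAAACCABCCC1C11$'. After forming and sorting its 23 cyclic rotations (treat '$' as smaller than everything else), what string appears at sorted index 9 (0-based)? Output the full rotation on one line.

All 23 rotations (rotation i = S[i:]+S[:i]):
  rot[0] = CCCB1BCAAAACCABCCC1C11$
  rot[1] = CCB1BCAAAACCABCCC1C11$C
  rot[2] = CB1BCAAAACCABCCC1C11$CC
  rot[3] = B1BCAAAACCABCCC1C11$CCC
  rot[4] = 1BCAAAACCABCCC1C11$CCCB
  rot[5] = BCAAAACCABCCC1C11$CCCB1
  rot[6] = CAAAACCABCCC1C11$CCCB1B
  rot[7] = AAAACCABCCC1C11$CCCB1BC
  rot[8] = AAACCABCCC1C11$CCCB1BCA
  rot[9] = AACCABCCC1C11$CCCB1BCAA
  rot[10] = ACCABCCC1C11$CCCB1BCAAA
  rot[11] = CCABCCC1C11$CCCB1BCAAAA
  rot[12] = CABCCC1C11$CCCB1BCAAAAC
  rot[13] = ABCCC1C11$CCCB1BCAAAACC
  rot[14] = BCCC1C11$CCCB1BCAAAACCA
  rot[15] = CCC1C11$CCCB1BCAAAACCAB
  rot[16] = CC1C11$CCCB1BCAAAACCABC
  rot[17] = C1C11$CCCB1BCAAAACCABCC
  rot[18] = 1C11$CCCB1BCAAAACCABCCC
  rot[19] = C11$CCCB1BCAAAACCABCCC1
  rot[20] = 11$CCCB1BCAAAACCABCCC1C
  rot[21] = 1$CCCB1BCAAAACCABCCC1C1
  rot[22] = $CCCB1BCAAAACCABCCC1C11
Sorted (with $ < everything):
  sorted[0] = $CCCB1BCAAAACCABCCC1C11
  sorted[1] = 1$CCCB1BCAAAACCABCCC1C1
  sorted[2] = 11$CCCB1BCAAAACCABCCC1C
  sorted[3] = 1BCAAAACCABCCC1C11$CCCB
  sorted[4] = 1C11$CCCB1BCAAAACCABCCC
  sorted[5] = AAAACCABCCC1C11$CCCB1BC
  sorted[6] = AAACCABCCC1C11$CCCB1BCA
  sorted[7] = AACCABCCC1C11$CCCB1BCAA
  sorted[8] = ABCCC1C11$CCCB1BCAAAACC
  sorted[9] = ACCABCCC1C11$CCCB1BCAAA
  sorted[10] = B1BCAAAACCABCCC1C11$CCC
  sorted[11] = BCAAAACCABCCC1C11$CCCB1
  sorted[12] = BCCC1C11$CCCB1BCAAAACCA
  sorted[13] = C11$CCCB1BCAAAACCABCCC1
  sorted[14] = C1C11$CCCB1BCAAAACCABCC
  sorted[15] = CAAAACCABCCC1C11$CCCB1B
  sorted[16] = CABCCC1C11$CCCB1BCAAAAC
  sorted[17] = CB1BCAAAACCABCCC1C11$CC
  sorted[18] = CC1C11$CCCB1BCAAAACCABC
  sorted[19] = CCABCCC1C11$CCCB1BCAAAA
  sorted[20] = CCB1BCAAAACCABCCC1C11$C
  sorted[21] = CCC1C11$CCCB1BCAAAACCAB
  sorted[22] = CCCB1BCAAAACCABCCC1C11$
sorted[9] = ACCABCCC1C11$CCCB1BCAAA

Answer: ACCABCCC1C11$CCCB1BCAAA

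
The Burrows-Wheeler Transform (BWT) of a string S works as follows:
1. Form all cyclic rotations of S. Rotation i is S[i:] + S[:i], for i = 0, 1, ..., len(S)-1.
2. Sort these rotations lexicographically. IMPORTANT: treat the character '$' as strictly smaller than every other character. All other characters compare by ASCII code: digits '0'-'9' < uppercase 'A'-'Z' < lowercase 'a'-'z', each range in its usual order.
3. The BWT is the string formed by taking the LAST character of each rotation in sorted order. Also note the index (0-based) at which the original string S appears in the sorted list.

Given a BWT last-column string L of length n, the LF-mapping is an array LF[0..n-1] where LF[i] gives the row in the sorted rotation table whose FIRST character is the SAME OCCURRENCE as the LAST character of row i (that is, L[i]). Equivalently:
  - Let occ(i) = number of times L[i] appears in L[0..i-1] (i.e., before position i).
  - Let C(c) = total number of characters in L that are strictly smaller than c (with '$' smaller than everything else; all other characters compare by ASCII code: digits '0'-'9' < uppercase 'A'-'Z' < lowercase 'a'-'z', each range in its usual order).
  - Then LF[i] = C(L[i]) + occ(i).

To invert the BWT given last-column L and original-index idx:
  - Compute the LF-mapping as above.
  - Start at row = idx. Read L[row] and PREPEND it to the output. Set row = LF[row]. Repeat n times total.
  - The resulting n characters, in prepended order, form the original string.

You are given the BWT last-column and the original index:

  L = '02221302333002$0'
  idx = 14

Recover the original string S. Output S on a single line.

Answer: 320232010303220$

Derivation:
LF mapping: 1 7 8 9 6 12 2 10 13 14 15 3 4 11 0 5
Walk LF starting at row 14, prepending L[row]:
  step 1: row=14, L[14]='$', prepend. Next row=LF[14]=0
  step 2: row=0, L[0]='0', prepend. Next row=LF[0]=1
  step 3: row=1, L[1]='2', prepend. Next row=LF[1]=7
  step 4: row=7, L[7]='2', prepend. Next row=LF[7]=10
  step 5: row=10, L[10]='3', prepend. Next row=LF[10]=15
  step 6: row=15, L[15]='0', prepend. Next row=LF[15]=5
  step 7: row=5, L[5]='3', prepend. Next row=LF[5]=12
  step 8: row=12, L[12]='0', prepend. Next row=LF[12]=4
  step 9: row=4, L[4]='1', prepend. Next row=LF[4]=6
  step 10: row=6, L[6]='0', prepend. Next row=LF[6]=2
  step 11: row=2, L[2]='2', prepend. Next row=LF[2]=8
  step 12: row=8, L[8]='3', prepend. Next row=LF[8]=13
  step 13: row=13, L[13]='2', prepend. Next row=LF[13]=11
  step 14: row=11, L[11]='0', prepend. Next row=LF[11]=3
  step 15: row=3, L[3]='2', prepend. Next row=LF[3]=9
  step 16: row=9, L[9]='3', prepend. Next row=LF[9]=14
Reversed output: 320232010303220$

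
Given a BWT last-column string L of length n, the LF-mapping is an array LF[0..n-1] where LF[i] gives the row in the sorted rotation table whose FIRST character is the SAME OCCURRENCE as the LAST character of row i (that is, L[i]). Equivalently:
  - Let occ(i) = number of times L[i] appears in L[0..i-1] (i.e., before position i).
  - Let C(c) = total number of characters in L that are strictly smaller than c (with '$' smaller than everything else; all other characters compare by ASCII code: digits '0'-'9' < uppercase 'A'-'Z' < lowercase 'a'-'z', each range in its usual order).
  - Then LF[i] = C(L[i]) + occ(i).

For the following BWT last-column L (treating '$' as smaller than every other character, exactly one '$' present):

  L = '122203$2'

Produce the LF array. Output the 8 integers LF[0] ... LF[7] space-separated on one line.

Char counts: '$':1, '0':1, '1':1, '2':4, '3':1
C (first-col start): C('$')=0, C('0')=1, C('1')=2, C('2')=3, C('3')=7
L[0]='1': occ=0, LF[0]=C('1')+0=2+0=2
L[1]='2': occ=0, LF[1]=C('2')+0=3+0=3
L[2]='2': occ=1, LF[2]=C('2')+1=3+1=4
L[3]='2': occ=2, LF[3]=C('2')+2=3+2=5
L[4]='0': occ=0, LF[4]=C('0')+0=1+0=1
L[5]='3': occ=0, LF[5]=C('3')+0=7+0=7
L[6]='$': occ=0, LF[6]=C('$')+0=0+0=0
L[7]='2': occ=3, LF[7]=C('2')+3=3+3=6

Answer: 2 3 4 5 1 7 0 6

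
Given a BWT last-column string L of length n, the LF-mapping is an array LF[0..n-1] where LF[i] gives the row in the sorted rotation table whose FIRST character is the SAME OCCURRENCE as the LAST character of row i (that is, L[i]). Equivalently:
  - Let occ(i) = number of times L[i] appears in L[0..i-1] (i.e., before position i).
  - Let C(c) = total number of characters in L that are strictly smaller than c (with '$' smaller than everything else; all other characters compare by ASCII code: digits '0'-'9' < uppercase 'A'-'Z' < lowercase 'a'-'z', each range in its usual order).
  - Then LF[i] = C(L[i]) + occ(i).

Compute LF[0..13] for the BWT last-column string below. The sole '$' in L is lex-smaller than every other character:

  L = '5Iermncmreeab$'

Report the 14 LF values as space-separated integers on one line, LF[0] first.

Char counts: '$':1, '5':1, 'I':1, 'a':1, 'b':1, 'c':1, 'e':3, 'm':2, 'n':1, 'r':2
C (first-col start): C('$')=0, C('5')=1, C('I')=2, C('a')=3, C('b')=4, C('c')=5, C('e')=6, C('m')=9, C('n')=11, C('r')=12
L[0]='5': occ=0, LF[0]=C('5')+0=1+0=1
L[1]='I': occ=0, LF[1]=C('I')+0=2+0=2
L[2]='e': occ=0, LF[2]=C('e')+0=6+0=6
L[3]='r': occ=0, LF[3]=C('r')+0=12+0=12
L[4]='m': occ=0, LF[4]=C('m')+0=9+0=9
L[5]='n': occ=0, LF[5]=C('n')+0=11+0=11
L[6]='c': occ=0, LF[6]=C('c')+0=5+0=5
L[7]='m': occ=1, LF[7]=C('m')+1=9+1=10
L[8]='r': occ=1, LF[8]=C('r')+1=12+1=13
L[9]='e': occ=1, LF[9]=C('e')+1=6+1=7
L[10]='e': occ=2, LF[10]=C('e')+2=6+2=8
L[11]='a': occ=0, LF[11]=C('a')+0=3+0=3
L[12]='b': occ=0, LF[12]=C('b')+0=4+0=4
L[13]='$': occ=0, LF[13]=C('$')+0=0+0=0

Answer: 1 2 6 12 9 11 5 10 13 7 8 3 4 0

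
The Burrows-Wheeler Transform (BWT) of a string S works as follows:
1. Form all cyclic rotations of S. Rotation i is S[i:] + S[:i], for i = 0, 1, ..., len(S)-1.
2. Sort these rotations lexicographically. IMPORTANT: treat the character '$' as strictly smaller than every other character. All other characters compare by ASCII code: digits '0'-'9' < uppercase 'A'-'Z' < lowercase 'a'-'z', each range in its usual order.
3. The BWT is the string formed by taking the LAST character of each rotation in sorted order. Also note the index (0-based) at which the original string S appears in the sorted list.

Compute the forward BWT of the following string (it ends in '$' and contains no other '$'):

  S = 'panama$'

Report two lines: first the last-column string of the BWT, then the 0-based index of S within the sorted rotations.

All 7 rotations (rotation i = S[i:]+S[:i]):
  rot[0] = panama$
  rot[1] = anama$p
  rot[2] = nama$pa
  rot[3] = ama$pan
  rot[4] = ma$pana
  rot[5] = a$panam
  rot[6] = $panama
Sorted (with $ < everything):
  sorted[0] = $panama  (last char: 'a')
  sorted[1] = a$panam  (last char: 'm')
  sorted[2] = ama$pan  (last char: 'n')
  sorted[3] = anama$p  (last char: 'p')
  sorted[4] = ma$pana  (last char: 'a')
  sorted[5] = nama$pa  (last char: 'a')
  sorted[6] = panama$  (last char: '$')
Last column: amnpaa$
Original string S is at sorted index 6

Answer: amnpaa$
6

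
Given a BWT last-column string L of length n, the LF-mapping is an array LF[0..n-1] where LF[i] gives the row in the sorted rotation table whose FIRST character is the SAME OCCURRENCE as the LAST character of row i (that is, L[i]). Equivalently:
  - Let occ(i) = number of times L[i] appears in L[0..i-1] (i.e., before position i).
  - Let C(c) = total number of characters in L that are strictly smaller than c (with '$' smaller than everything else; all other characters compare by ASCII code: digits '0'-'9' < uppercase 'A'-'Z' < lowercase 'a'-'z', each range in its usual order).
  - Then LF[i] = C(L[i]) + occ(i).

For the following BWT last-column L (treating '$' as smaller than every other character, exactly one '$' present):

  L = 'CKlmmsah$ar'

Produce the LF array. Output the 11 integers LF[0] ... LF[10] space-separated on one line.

Answer: 1 2 6 7 8 10 3 5 0 4 9

Derivation:
Char counts: '$':1, 'C':1, 'K':1, 'a':2, 'h':1, 'l':1, 'm':2, 'r':1, 's':1
C (first-col start): C('$')=0, C('C')=1, C('K')=2, C('a')=3, C('h')=5, C('l')=6, C('m')=7, C('r')=9, C('s')=10
L[0]='C': occ=0, LF[0]=C('C')+0=1+0=1
L[1]='K': occ=0, LF[1]=C('K')+0=2+0=2
L[2]='l': occ=0, LF[2]=C('l')+0=6+0=6
L[3]='m': occ=0, LF[3]=C('m')+0=7+0=7
L[4]='m': occ=1, LF[4]=C('m')+1=7+1=8
L[5]='s': occ=0, LF[5]=C('s')+0=10+0=10
L[6]='a': occ=0, LF[6]=C('a')+0=3+0=3
L[7]='h': occ=0, LF[7]=C('h')+0=5+0=5
L[8]='$': occ=0, LF[8]=C('$')+0=0+0=0
L[9]='a': occ=1, LF[9]=C('a')+1=3+1=4
L[10]='r': occ=0, LF[10]=C('r')+0=9+0=9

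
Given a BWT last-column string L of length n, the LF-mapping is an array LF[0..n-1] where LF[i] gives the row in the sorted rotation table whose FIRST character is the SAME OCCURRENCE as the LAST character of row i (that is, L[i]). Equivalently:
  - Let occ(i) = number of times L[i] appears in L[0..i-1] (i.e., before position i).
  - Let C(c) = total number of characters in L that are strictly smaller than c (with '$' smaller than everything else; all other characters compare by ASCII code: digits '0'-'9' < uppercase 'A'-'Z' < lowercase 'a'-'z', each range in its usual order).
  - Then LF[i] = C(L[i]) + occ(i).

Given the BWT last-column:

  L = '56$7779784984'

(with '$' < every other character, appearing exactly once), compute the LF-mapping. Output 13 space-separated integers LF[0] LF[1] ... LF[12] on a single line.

Char counts: '$':1, '4':2, '5':1, '6':1, '7':4, '8':2, '9':2
C (first-col start): C('$')=0, C('4')=1, C('5')=3, C('6')=4, C('7')=5, C('8')=9, C('9')=11
L[0]='5': occ=0, LF[0]=C('5')+0=3+0=3
L[1]='6': occ=0, LF[1]=C('6')+0=4+0=4
L[2]='$': occ=0, LF[2]=C('$')+0=0+0=0
L[3]='7': occ=0, LF[3]=C('7')+0=5+0=5
L[4]='7': occ=1, LF[4]=C('7')+1=5+1=6
L[5]='7': occ=2, LF[5]=C('7')+2=5+2=7
L[6]='9': occ=0, LF[6]=C('9')+0=11+0=11
L[7]='7': occ=3, LF[7]=C('7')+3=5+3=8
L[8]='8': occ=0, LF[8]=C('8')+0=9+0=9
L[9]='4': occ=0, LF[9]=C('4')+0=1+0=1
L[10]='9': occ=1, LF[10]=C('9')+1=11+1=12
L[11]='8': occ=1, LF[11]=C('8')+1=9+1=10
L[12]='4': occ=1, LF[12]=C('4')+1=1+1=2

Answer: 3 4 0 5 6 7 11 8 9 1 12 10 2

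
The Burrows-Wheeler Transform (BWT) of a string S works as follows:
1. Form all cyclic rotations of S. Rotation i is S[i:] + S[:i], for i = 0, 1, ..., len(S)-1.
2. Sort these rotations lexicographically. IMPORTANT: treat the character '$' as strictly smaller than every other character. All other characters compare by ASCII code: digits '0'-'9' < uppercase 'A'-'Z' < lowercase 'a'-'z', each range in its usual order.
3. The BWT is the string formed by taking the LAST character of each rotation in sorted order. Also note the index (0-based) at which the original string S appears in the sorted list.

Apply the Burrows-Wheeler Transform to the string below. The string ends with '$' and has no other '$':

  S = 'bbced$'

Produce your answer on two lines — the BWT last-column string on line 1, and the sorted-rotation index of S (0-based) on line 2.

Answer: d$bbec
1

Derivation:
All 6 rotations (rotation i = S[i:]+S[:i]):
  rot[0] = bbced$
  rot[1] = bced$b
  rot[2] = ced$bb
  rot[3] = ed$bbc
  rot[4] = d$bbce
  rot[5] = $bbced
Sorted (with $ < everything):
  sorted[0] = $bbced  (last char: 'd')
  sorted[1] = bbced$  (last char: '$')
  sorted[2] = bced$b  (last char: 'b')
  sorted[3] = ced$bb  (last char: 'b')
  sorted[4] = d$bbce  (last char: 'e')
  sorted[5] = ed$bbc  (last char: 'c')
Last column: d$bbec
Original string S is at sorted index 1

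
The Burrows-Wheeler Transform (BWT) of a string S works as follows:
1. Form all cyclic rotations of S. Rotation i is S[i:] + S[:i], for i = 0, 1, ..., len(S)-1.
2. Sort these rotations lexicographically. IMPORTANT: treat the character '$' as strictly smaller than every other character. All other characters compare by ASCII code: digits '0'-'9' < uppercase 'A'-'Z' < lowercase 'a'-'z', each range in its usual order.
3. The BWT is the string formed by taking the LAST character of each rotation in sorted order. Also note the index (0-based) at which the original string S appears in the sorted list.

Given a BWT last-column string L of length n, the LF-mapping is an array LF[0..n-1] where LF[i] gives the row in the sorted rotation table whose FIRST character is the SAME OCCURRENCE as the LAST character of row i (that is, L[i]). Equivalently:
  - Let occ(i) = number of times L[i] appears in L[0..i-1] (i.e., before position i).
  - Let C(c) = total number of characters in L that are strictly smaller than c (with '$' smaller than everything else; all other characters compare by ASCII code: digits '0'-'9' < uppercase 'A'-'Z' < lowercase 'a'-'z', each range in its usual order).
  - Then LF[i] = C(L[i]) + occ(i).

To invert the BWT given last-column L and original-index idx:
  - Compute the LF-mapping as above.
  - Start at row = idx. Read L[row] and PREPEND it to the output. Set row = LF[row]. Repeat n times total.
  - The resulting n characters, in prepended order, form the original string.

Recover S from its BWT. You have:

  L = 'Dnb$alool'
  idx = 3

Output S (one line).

LF mapping: 1 6 3 0 2 4 7 8 5
Walk LF starting at row 3, prepending L[row]:
  step 1: row=3, L[3]='$', prepend. Next row=LF[3]=0
  step 2: row=0, L[0]='D', prepend. Next row=LF[0]=1
  step 3: row=1, L[1]='n', prepend. Next row=LF[1]=6
  step 4: row=6, L[6]='o', prepend. Next row=LF[6]=7
  step 5: row=7, L[7]='o', prepend. Next row=LF[7]=8
  step 6: row=8, L[8]='l', prepend. Next row=LF[8]=5
  step 7: row=5, L[5]='l', prepend. Next row=LF[5]=4
  step 8: row=4, L[4]='a', prepend. Next row=LF[4]=2
  step 9: row=2, L[2]='b', prepend. Next row=LF[2]=3
Reversed output: balloonD$

Answer: balloonD$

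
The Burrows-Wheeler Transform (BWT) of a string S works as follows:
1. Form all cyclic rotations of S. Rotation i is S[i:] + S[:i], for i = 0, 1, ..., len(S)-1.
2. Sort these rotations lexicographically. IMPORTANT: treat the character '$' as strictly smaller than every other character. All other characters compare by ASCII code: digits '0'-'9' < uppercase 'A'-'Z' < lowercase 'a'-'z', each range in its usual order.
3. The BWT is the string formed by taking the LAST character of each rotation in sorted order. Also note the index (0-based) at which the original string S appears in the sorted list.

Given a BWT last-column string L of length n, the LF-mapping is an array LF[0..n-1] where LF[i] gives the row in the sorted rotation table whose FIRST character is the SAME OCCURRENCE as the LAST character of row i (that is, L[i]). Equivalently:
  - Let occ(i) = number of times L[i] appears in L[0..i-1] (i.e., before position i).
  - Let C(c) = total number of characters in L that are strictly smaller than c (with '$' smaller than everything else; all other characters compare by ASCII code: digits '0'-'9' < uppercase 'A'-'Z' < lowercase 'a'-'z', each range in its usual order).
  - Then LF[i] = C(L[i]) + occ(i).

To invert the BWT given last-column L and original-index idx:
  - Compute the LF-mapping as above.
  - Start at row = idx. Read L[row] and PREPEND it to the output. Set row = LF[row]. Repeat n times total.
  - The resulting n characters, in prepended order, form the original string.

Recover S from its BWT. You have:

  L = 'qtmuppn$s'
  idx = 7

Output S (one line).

Answer: tmnsuppq$

Derivation:
LF mapping: 5 7 1 8 3 4 2 0 6
Walk LF starting at row 7, prepending L[row]:
  step 1: row=7, L[7]='$', prepend. Next row=LF[7]=0
  step 2: row=0, L[0]='q', prepend. Next row=LF[0]=5
  step 3: row=5, L[5]='p', prepend. Next row=LF[5]=4
  step 4: row=4, L[4]='p', prepend. Next row=LF[4]=3
  step 5: row=3, L[3]='u', prepend. Next row=LF[3]=8
  step 6: row=8, L[8]='s', prepend. Next row=LF[8]=6
  step 7: row=6, L[6]='n', prepend. Next row=LF[6]=2
  step 8: row=2, L[2]='m', prepend. Next row=LF[2]=1
  step 9: row=1, L[1]='t', prepend. Next row=LF[1]=7
Reversed output: tmnsuppq$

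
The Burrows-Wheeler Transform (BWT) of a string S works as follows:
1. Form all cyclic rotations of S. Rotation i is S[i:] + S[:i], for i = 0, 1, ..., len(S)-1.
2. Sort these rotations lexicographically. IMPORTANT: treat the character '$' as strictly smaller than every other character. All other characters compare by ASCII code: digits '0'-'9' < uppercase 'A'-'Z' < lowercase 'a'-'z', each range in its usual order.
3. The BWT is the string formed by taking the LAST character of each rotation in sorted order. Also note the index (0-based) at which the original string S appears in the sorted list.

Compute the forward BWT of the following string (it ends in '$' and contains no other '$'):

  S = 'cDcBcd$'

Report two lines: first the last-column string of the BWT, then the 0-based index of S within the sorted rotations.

Answer: dccD$Bc
4

Derivation:
All 7 rotations (rotation i = S[i:]+S[:i]):
  rot[0] = cDcBcd$
  rot[1] = DcBcd$c
  rot[2] = cBcd$cD
  rot[3] = Bcd$cDc
  rot[4] = cd$cDcB
  rot[5] = d$cDcBc
  rot[6] = $cDcBcd
Sorted (with $ < everything):
  sorted[0] = $cDcBcd  (last char: 'd')
  sorted[1] = Bcd$cDc  (last char: 'c')
  sorted[2] = DcBcd$c  (last char: 'c')
  sorted[3] = cBcd$cD  (last char: 'D')
  sorted[4] = cDcBcd$  (last char: '$')
  sorted[5] = cd$cDcB  (last char: 'B')
  sorted[6] = d$cDcBc  (last char: 'c')
Last column: dccD$Bc
Original string S is at sorted index 4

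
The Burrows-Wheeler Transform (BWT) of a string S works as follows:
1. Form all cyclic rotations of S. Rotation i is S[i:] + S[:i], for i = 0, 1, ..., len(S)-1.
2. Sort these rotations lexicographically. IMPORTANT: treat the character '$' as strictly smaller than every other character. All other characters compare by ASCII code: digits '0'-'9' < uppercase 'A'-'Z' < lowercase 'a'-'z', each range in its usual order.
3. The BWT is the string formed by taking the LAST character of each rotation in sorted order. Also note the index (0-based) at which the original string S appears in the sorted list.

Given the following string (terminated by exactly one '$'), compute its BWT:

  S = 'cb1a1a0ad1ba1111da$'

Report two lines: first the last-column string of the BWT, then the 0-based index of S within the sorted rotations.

All 19 rotations (rotation i = S[i:]+S[:i]):
  rot[0] = cb1a1a0ad1ba1111da$
  rot[1] = b1a1a0ad1ba1111da$c
  rot[2] = 1a1a0ad1ba1111da$cb
  rot[3] = a1a0ad1ba1111da$cb1
  rot[4] = 1a0ad1ba1111da$cb1a
  rot[5] = a0ad1ba1111da$cb1a1
  rot[6] = 0ad1ba1111da$cb1a1a
  rot[7] = ad1ba1111da$cb1a1a0
  rot[8] = d1ba1111da$cb1a1a0a
  rot[9] = 1ba1111da$cb1a1a0ad
  rot[10] = ba1111da$cb1a1a0ad1
  rot[11] = a1111da$cb1a1a0ad1b
  rot[12] = 1111da$cb1a1a0ad1ba
  rot[13] = 111da$cb1a1a0ad1ba1
  rot[14] = 11da$cb1a1a0ad1ba11
  rot[15] = 1da$cb1a1a0ad1ba111
  rot[16] = da$cb1a1a0ad1ba1111
  rot[17] = a$cb1a1a0ad1ba1111d
  rot[18] = $cb1a1a0ad1ba1111da
Sorted (with $ < everything):
  sorted[0] = $cb1a1a0ad1ba1111da  (last char: 'a')
  sorted[1] = 0ad1ba1111da$cb1a1a  (last char: 'a')
  sorted[2] = 1111da$cb1a1a0ad1ba  (last char: 'a')
  sorted[3] = 111da$cb1a1a0ad1ba1  (last char: '1')
  sorted[4] = 11da$cb1a1a0ad1ba11  (last char: '1')
  sorted[5] = 1a0ad1ba1111da$cb1a  (last char: 'a')
  sorted[6] = 1a1a0ad1ba1111da$cb  (last char: 'b')
  sorted[7] = 1ba1111da$cb1a1a0ad  (last char: 'd')
  sorted[8] = 1da$cb1a1a0ad1ba111  (last char: '1')
  sorted[9] = a$cb1a1a0ad1ba1111d  (last char: 'd')
  sorted[10] = a0ad1ba1111da$cb1a1  (last char: '1')
  sorted[11] = a1111da$cb1a1a0ad1b  (last char: 'b')
  sorted[12] = a1a0ad1ba1111da$cb1  (last char: '1')
  sorted[13] = ad1ba1111da$cb1a1a0  (last char: '0')
  sorted[14] = b1a1a0ad1ba1111da$c  (last char: 'c')
  sorted[15] = ba1111da$cb1a1a0ad1  (last char: '1')
  sorted[16] = cb1a1a0ad1ba1111da$  (last char: '$')
  sorted[17] = d1ba1111da$cb1a1a0a  (last char: 'a')
  sorted[18] = da$cb1a1a0ad1ba1111  (last char: '1')
Last column: aaa11abd1d1b10c1$a1
Original string S is at sorted index 16

Answer: aaa11abd1d1b10c1$a1
16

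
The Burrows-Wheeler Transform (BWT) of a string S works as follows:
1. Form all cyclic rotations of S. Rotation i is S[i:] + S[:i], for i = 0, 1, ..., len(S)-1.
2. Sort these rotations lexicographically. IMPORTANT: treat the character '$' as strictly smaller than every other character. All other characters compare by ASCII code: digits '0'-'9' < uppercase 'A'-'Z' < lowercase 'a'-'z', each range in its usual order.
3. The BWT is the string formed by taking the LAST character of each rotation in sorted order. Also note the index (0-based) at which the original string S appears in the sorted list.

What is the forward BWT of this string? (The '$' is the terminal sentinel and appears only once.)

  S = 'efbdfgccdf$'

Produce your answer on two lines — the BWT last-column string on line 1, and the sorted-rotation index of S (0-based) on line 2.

All 11 rotations (rotation i = S[i:]+S[:i]):
  rot[0] = efbdfgccdf$
  rot[1] = fbdfgccdf$e
  rot[2] = bdfgccdf$ef
  rot[3] = dfgccdf$efb
  rot[4] = fgccdf$efbd
  rot[5] = gccdf$efbdf
  rot[6] = ccdf$efbdfg
  rot[7] = cdf$efbdfgc
  rot[8] = df$efbdfgcc
  rot[9] = f$efbdfgccd
  rot[10] = $efbdfgccdf
Sorted (with $ < everything):
  sorted[0] = $efbdfgccdf  (last char: 'f')
  sorted[1] = bdfgccdf$ef  (last char: 'f')
  sorted[2] = ccdf$efbdfg  (last char: 'g')
  sorted[3] = cdf$efbdfgc  (last char: 'c')
  sorted[4] = df$efbdfgcc  (last char: 'c')
  sorted[5] = dfgccdf$efb  (last char: 'b')
  sorted[6] = efbdfgccdf$  (last char: '$')
  sorted[7] = f$efbdfgccd  (last char: 'd')
  sorted[8] = fbdfgccdf$e  (last char: 'e')
  sorted[9] = fgccdf$efbd  (last char: 'd')
  sorted[10] = gccdf$efbdf  (last char: 'f')
Last column: ffgccb$dedf
Original string S is at sorted index 6

Answer: ffgccb$dedf
6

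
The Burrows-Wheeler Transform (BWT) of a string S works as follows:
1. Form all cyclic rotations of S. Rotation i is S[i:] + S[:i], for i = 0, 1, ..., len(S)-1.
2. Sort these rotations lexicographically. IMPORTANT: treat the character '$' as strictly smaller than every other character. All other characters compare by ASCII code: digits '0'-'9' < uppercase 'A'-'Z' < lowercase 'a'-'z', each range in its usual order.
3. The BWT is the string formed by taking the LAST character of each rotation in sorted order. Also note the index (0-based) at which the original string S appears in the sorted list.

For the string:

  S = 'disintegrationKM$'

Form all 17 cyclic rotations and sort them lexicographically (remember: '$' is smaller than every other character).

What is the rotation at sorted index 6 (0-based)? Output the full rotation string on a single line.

All 17 rotations (rotation i = S[i:]+S[:i]):
  rot[0] = disintegrationKM$
  rot[1] = isintegrationKM$d
  rot[2] = sintegrationKM$di
  rot[3] = integrationKM$dis
  rot[4] = ntegrationKM$disi
  rot[5] = tegrationKM$disin
  rot[6] = egrationKM$disint
  rot[7] = grationKM$disinte
  rot[8] = rationKM$disinteg
  rot[9] = ationKM$disintegr
  rot[10] = tionKM$disintegra
  rot[11] = ionKM$disintegrat
  rot[12] = onKM$disintegrati
  rot[13] = nKM$disintegratio
  rot[14] = KM$disintegration
  rot[15] = M$disintegrationK
  rot[16] = $disintegrationKM
Sorted (with $ < everything):
  sorted[0] = $disintegrationKM
  sorted[1] = KM$disintegration
  sorted[2] = M$disintegrationK
  sorted[3] = ationKM$disintegr
  sorted[4] = disintegrationKM$
  sorted[5] = egrationKM$disint
  sorted[6] = grationKM$disinte
  sorted[7] = integrationKM$dis
  sorted[8] = ionKM$disintegrat
  sorted[9] = isintegrationKM$d
  sorted[10] = nKM$disintegratio
  sorted[11] = ntegrationKM$disi
  sorted[12] = onKM$disintegrati
  sorted[13] = rationKM$disinteg
  sorted[14] = sintegrationKM$di
  sorted[15] = tegrationKM$disin
  sorted[16] = tionKM$disintegra
sorted[6] = grationKM$disinte

Answer: grationKM$disinte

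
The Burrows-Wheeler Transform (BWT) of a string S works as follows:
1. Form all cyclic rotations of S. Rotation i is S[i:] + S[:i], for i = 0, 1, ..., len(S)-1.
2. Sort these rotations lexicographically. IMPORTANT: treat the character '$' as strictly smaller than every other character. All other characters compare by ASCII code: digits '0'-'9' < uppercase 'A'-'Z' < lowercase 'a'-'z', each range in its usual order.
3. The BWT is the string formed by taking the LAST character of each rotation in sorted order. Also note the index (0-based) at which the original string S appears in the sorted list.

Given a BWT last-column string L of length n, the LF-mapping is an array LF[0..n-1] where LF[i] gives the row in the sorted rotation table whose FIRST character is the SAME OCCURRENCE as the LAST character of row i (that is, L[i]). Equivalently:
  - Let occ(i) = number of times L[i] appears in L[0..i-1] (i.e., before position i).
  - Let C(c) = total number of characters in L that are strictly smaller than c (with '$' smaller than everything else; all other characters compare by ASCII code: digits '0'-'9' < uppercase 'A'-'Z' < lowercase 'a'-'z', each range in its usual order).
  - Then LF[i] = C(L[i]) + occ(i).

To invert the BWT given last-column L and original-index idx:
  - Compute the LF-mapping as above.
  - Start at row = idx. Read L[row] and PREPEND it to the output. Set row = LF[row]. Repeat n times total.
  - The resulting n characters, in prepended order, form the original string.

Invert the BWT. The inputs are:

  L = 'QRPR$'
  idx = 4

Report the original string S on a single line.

Answer: RRPQ$

Derivation:
LF mapping: 2 3 1 4 0
Walk LF starting at row 4, prepending L[row]:
  step 1: row=4, L[4]='$', prepend. Next row=LF[4]=0
  step 2: row=0, L[0]='Q', prepend. Next row=LF[0]=2
  step 3: row=2, L[2]='P', prepend. Next row=LF[2]=1
  step 4: row=1, L[1]='R', prepend. Next row=LF[1]=3
  step 5: row=3, L[3]='R', prepend. Next row=LF[3]=4
Reversed output: RRPQ$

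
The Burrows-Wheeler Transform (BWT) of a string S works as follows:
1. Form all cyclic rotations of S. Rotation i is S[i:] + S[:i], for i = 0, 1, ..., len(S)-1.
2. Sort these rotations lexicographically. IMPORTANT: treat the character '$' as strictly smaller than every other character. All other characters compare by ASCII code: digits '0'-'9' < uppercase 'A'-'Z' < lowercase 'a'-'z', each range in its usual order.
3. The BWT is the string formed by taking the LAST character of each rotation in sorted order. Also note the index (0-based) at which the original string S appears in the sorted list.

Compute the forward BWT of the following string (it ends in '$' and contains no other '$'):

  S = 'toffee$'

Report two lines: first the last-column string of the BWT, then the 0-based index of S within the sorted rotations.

All 7 rotations (rotation i = S[i:]+S[:i]):
  rot[0] = toffee$
  rot[1] = offee$t
  rot[2] = ffee$to
  rot[3] = fee$tof
  rot[4] = ee$toff
  rot[5] = e$toffe
  rot[6] = $toffee
Sorted (with $ < everything):
  sorted[0] = $toffee  (last char: 'e')
  sorted[1] = e$toffe  (last char: 'e')
  sorted[2] = ee$toff  (last char: 'f')
  sorted[3] = fee$tof  (last char: 'f')
  sorted[4] = ffee$to  (last char: 'o')
  sorted[5] = offee$t  (last char: 't')
  sorted[6] = toffee$  (last char: '$')
Last column: eeffot$
Original string S is at sorted index 6

Answer: eeffot$
6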